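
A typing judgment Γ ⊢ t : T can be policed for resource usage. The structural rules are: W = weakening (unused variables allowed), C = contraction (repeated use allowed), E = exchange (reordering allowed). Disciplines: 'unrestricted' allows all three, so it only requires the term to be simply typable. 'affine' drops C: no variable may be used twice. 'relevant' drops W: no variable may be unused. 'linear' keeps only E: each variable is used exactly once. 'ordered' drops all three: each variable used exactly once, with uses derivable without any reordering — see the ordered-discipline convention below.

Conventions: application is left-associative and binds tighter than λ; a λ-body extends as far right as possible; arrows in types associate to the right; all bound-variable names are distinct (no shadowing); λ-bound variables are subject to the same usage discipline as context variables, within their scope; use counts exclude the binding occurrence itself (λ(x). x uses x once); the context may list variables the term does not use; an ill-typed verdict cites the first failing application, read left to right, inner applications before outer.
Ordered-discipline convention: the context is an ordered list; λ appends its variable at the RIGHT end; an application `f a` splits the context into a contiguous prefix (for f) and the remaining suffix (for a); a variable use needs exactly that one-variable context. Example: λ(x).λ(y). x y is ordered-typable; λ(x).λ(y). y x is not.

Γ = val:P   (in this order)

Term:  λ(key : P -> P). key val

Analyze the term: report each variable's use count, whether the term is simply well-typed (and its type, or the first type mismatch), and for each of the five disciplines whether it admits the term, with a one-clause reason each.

variable uses: val: 1×, key [bound]: 1×
uses in reading order: key, val
typing: well-typed — term : (P -> P) -> P
ordered: ✗ — needs exchange: uses follow key, val
linear: ✓ — single use per variable (val, key)
affine: ✓ — at most one use each (val, key)
relevant: ✓ — at least one use each (val, key)
unrestricted: ✓ — type-checks ((P -> P) -> P) and nothing is barred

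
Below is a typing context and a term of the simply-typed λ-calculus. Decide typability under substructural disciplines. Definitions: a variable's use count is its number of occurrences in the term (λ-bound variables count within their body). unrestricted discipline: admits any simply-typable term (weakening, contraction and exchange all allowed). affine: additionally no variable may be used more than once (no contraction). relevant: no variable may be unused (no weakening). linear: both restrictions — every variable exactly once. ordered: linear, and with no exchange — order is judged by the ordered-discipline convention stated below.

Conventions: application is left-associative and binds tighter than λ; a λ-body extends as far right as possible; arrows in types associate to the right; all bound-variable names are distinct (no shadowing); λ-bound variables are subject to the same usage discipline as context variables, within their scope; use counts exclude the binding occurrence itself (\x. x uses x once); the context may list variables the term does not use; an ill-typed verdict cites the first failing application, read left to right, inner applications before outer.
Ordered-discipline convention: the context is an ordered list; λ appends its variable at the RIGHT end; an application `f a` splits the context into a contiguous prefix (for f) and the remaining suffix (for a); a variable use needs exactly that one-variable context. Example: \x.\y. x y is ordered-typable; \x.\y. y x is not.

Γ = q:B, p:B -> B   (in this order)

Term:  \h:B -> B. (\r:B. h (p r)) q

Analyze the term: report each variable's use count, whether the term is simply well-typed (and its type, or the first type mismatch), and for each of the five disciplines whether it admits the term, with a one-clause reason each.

variable uses: q ×1, p ×1, h [bound] ×1, r [bound] ×1
uses in reading order: h, p, r, q
typing: the term checks, with type (B -> B) -> B
ordered: ✗, no contiguous prefix/suffix split fits h, p, r, q
linear: ✓, single use per variable (q, p, h, r)
affine: ✓, q, p, h, r: no repeats, contraction unneeded
relevant: ✓, q, p, h, r: all used, weakening unneeded
unrestricted: ✓, simply typable at (B -> B) -> B; W, C, E all held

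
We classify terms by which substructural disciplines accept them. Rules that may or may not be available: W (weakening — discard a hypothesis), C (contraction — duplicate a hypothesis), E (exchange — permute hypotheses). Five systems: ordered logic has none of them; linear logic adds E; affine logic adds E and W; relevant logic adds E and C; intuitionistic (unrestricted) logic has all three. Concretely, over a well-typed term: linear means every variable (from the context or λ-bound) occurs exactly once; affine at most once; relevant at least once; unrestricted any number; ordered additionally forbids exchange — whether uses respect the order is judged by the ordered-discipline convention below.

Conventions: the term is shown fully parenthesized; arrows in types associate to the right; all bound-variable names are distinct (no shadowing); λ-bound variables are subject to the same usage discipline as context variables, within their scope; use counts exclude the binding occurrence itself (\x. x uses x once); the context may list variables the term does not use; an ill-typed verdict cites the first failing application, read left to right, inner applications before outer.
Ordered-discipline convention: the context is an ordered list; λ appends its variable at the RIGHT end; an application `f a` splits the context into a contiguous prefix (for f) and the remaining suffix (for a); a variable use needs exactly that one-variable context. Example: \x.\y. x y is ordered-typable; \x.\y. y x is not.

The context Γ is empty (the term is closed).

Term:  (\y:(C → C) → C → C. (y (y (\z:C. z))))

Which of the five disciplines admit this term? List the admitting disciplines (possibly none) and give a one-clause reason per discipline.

admitted in: relevant, unrestricted
use counts: y (bound): 2×; z (bound): 1×
left-to-right use order: y, y, z
typing: ✓ — ((C → C) → C → C) → C → C
ordered: ✗ — uses contraction: y ×2
linear: ✗ — uses contraction: y ×2
affine: ✗ — uses contraction: y ×2
relevant: ✓ — every one of y, z appears
unrestricted: ✓ — well-typed at ((C → C) → C → C) → C → C; no restrictions here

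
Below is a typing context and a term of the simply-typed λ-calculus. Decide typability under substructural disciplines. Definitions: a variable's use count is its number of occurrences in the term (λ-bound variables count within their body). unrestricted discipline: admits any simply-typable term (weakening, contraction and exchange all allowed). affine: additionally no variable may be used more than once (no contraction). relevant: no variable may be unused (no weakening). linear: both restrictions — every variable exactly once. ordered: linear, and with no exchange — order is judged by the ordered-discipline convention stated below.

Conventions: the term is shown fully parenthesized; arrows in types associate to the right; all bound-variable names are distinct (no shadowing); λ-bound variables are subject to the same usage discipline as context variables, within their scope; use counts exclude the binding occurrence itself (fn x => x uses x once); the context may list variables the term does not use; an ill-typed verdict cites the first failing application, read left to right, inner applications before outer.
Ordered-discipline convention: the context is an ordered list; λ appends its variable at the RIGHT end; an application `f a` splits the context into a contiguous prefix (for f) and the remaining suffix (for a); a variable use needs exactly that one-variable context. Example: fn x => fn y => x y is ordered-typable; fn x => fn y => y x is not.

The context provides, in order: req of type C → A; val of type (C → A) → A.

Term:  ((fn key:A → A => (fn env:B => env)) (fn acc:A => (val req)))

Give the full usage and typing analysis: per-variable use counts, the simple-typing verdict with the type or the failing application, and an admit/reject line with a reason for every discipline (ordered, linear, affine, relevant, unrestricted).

use counts: req=1; val=1; key [bound]=0; env [bound]=1; acc [bound]=0
order of uses: env, val, req
typing: the term checks, with type B → B
ordered ✗ (unused: key, acc — weakening required)
linear ✗ (unused: key, acc — weakening required)
affine ✓ (none of req, val, key, env, acc used more than once)
relevant ✗ (unused: key, acc — weakening required)
unrestricted ✓ (typability at B → B is all that's needed)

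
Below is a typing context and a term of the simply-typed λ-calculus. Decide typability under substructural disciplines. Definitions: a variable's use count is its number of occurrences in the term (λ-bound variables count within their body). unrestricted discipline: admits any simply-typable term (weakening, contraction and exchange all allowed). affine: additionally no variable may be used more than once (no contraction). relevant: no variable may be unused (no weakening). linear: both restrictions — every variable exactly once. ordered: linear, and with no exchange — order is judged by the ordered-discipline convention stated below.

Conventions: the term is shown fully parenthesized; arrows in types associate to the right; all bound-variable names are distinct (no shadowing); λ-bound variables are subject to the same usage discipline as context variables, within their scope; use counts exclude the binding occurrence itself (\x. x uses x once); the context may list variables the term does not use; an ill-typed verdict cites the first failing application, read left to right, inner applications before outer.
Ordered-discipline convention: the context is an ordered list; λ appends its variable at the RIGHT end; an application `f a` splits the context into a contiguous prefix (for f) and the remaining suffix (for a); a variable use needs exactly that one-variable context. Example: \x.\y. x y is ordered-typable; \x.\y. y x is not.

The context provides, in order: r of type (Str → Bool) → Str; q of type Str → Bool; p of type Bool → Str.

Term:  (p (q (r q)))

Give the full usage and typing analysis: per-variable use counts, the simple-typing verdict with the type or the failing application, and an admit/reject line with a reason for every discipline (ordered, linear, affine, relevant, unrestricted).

counts: r: 1; q: 2; p: 1
uses in reading order: p, q, r, q
typing: ✓ — Str
ordered: ✗, needs contraction — q ×2
linear: ✗, needs contraction — q ×2
affine: ✗, needs contraction — q ×2
relevant: ✓, every one of r, q, p appears
unrestricted: ✓, well-typed at Str; no restrictions here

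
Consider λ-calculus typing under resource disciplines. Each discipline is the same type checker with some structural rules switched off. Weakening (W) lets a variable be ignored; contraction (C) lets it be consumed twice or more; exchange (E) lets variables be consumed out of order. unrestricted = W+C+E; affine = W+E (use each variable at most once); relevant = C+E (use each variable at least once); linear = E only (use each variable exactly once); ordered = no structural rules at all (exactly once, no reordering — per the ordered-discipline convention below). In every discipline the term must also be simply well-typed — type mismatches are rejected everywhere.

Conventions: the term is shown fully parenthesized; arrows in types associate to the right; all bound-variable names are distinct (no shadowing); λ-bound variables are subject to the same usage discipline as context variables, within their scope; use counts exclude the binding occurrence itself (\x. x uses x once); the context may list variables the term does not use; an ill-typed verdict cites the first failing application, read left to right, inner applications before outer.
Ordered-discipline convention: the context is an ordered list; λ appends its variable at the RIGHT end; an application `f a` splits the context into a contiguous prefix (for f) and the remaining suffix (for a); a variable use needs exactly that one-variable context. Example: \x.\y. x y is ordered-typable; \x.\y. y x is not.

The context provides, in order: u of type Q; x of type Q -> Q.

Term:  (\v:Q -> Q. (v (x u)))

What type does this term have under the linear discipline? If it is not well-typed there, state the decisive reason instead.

term : (Q -> Q) -> Q
counts: u: 1; x: 1; v (bound): 1
uses in reading order: v, x, u
typing: well-typed at (Q -> Q) -> Q
across the five disciplines: ordered ✗, linear ✓, affine ✓, relevant ✓, unrestricted ✓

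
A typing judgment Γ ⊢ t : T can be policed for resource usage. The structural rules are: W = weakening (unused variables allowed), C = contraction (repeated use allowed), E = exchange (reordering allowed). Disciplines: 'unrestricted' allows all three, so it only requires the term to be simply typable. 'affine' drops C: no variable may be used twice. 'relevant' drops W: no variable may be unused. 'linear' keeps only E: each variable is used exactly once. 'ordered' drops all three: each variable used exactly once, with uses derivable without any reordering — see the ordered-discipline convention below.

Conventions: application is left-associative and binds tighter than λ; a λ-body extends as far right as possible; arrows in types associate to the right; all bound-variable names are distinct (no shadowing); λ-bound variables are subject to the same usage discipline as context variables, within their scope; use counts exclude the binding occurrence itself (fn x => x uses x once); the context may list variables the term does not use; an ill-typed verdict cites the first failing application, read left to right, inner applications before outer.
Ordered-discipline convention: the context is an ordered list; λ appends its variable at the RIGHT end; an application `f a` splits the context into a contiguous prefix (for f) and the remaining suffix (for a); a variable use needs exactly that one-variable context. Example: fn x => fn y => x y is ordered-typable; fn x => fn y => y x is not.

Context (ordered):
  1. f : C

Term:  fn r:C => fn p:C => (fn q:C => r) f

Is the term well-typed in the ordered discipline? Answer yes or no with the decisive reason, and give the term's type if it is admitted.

no — p, q left unused
variable uses: f: 1×; r [bound]: 1×; p [bound]: 0×; q [bound]: 0×
use order (left to right): r, f
typing: ✓ — C -> C -> C
per-discipline verdicts: ordered ✗ · linear ✗ · affine ✓ · relevant ✗ · unrestricted ✓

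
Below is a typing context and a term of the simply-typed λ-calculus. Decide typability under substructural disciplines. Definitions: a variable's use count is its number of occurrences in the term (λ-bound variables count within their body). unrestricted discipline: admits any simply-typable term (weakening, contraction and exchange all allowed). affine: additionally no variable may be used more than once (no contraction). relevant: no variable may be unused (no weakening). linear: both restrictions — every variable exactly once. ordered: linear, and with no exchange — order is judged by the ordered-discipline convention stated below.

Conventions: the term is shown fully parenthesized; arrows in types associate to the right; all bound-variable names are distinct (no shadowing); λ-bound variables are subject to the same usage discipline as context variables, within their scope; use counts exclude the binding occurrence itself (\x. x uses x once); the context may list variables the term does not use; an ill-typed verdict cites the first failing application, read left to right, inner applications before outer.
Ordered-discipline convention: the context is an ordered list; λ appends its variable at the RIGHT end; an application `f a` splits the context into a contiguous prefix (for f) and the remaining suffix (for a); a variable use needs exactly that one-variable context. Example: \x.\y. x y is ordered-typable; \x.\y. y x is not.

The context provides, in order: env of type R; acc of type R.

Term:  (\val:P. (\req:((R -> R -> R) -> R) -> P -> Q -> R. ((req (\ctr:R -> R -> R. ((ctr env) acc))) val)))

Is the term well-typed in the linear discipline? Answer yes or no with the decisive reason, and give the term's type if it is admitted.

yes — single use per variable (env, acc, val, req, ctr); term : P -> (((R -> R -> R) -> R) -> P -> Q -> R) -> Q -> R
counts: env: 1, acc: 1, val [bound]: 1, req [bound]: 1, ctr [bound]: 1
use order (left to right): req, ctr, env, acc, val
typing: well-typed at P -> (((R -> R -> R) -> R) -> P -> Q -> R) -> Q -> R
summary: ordered ✗; linear ✓; affine ✓; relevant ✓; unrestricted ✓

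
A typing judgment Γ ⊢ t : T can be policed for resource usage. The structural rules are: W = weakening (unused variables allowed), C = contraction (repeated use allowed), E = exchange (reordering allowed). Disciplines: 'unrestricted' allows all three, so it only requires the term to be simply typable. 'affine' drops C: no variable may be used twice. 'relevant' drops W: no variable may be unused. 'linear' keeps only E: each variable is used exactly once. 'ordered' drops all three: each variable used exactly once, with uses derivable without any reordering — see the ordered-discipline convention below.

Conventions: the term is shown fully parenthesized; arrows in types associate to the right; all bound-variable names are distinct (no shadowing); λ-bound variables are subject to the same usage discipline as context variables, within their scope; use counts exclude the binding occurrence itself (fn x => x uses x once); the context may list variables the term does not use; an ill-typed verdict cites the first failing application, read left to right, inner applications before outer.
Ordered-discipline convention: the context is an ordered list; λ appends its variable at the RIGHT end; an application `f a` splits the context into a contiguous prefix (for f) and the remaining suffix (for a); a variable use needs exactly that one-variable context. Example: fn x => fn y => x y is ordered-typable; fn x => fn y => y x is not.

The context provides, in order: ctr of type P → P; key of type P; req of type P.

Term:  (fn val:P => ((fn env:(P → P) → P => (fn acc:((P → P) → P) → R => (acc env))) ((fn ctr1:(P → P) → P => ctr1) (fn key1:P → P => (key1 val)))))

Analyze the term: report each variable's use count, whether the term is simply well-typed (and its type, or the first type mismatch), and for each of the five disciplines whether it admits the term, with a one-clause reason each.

usage: ctr ×0; key ×0; req ×0; val (λ-bound) ×1; env (λ-bound) ×1; acc (λ-bound) ×1; ctr1 (λ-bound) ×1; key1 (λ-bound) ×1
order of uses: acc, env, ctr1, key1, val
typing: well-typed — term : P → (((P → P) → P) → R) → R
ordered: ✗, ctr, key, req left unused
linear: ✗, ctr, key, req left unused
affine: ✓, no duplicate uses among ctr, key, req, val, env, acc, ctr1, key1
relevant: ✗, ctr, key, req left unused
unrestricted: ✓, type-checks (P → (((P → P) → P) → R) → R) and nothing is barred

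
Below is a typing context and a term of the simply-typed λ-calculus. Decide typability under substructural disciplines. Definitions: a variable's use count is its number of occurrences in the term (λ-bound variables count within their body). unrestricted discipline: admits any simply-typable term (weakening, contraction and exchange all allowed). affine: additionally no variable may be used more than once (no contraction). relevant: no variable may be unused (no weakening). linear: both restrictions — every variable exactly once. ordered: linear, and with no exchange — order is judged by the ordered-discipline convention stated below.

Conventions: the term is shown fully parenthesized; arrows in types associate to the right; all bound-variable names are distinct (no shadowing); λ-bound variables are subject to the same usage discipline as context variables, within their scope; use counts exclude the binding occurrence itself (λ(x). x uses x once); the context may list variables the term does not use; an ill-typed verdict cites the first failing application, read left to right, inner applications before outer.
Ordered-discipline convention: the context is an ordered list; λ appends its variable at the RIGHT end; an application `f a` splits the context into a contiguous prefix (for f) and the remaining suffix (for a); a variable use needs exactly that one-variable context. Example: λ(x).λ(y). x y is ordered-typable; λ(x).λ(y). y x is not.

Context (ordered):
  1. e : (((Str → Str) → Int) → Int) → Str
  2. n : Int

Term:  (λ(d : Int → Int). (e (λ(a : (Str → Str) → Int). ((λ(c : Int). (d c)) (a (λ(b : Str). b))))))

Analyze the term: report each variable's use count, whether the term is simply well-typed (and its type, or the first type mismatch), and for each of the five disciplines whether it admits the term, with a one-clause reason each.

usage: e: 1×, n: 0×, d (λ-bound): 1×, a (λ-bound): 1×, c (λ-bound): 1×, b (λ-bound): 1×
order of uses: e, d, c, a, b
typing: well-typed — term : (Int → Int) → Str
ordered: ✗ — unused: n — weakening required
linear: ✗ — unused: n — weakening required
affine: ✓ — none of e, n, d, a, c, b used more than once
relevant: ✗ — unused: n — weakening required
unrestricted: ✓ — typability at (Int → Int) → Str is all that's needed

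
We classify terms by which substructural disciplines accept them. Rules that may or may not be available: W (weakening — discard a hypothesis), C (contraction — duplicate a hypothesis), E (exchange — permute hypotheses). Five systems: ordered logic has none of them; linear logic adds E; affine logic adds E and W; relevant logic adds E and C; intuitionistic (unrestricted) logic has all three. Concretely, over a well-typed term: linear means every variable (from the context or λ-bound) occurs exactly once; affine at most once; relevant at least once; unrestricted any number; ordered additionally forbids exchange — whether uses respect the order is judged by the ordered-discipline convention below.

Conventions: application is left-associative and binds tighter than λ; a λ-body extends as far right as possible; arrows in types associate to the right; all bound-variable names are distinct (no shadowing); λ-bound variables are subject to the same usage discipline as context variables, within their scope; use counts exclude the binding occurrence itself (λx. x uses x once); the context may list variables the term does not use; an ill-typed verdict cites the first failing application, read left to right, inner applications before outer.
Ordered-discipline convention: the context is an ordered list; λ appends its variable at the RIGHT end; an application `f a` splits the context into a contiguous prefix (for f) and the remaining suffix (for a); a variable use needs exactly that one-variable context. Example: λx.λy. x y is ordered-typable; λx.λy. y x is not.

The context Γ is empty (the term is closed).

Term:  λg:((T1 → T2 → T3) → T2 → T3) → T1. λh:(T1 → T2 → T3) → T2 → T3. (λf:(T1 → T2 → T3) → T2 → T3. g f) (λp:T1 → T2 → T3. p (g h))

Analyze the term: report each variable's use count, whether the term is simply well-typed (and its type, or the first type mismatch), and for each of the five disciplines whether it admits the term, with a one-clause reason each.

variable uses: g (λ-bound)=2, h (λ-bound)=1, f (λ-bound)=1, p (λ-bound)=1
order of uses: g, f, p, g, h
typing: the term checks, with type (((T1 → T2 → T3) → T2 → T3) → T1) → ((T1 → T2 → T3) → T2 → T3) → T1
ordered: ✗ — uses contraction: g ×2
linear: ✗ — uses contraction: g ×2
affine: ✗ — uses contraction: g ×2
relevant: ✓ — at least one use each (g, h, f, p)
unrestricted: ✓ — typability at (((T1 → T2 → T3) → T2 → T3) → T1) → ((T1 → T2 → T3) → T2 → T3) → T1 is all that's needed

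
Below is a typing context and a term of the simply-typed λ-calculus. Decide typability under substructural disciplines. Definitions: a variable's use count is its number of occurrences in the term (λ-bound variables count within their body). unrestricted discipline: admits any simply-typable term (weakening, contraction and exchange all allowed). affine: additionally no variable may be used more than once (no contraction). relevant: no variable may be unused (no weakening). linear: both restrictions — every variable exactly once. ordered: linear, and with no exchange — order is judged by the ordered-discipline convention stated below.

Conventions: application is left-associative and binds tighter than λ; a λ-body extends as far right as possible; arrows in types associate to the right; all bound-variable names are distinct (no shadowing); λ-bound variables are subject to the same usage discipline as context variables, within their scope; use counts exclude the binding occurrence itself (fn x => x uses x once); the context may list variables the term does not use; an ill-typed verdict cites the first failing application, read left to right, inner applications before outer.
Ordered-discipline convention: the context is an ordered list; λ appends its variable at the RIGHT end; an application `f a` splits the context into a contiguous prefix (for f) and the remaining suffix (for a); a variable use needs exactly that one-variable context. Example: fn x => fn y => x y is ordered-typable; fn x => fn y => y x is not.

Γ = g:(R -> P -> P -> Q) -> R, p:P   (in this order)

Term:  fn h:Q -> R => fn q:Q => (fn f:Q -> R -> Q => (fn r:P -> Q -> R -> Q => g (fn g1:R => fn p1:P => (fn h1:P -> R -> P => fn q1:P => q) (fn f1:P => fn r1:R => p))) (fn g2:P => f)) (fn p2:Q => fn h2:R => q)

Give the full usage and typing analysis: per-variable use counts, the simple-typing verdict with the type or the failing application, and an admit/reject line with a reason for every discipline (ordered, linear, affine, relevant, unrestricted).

use counts: g: 1×, p: 1×, h [bound]: 0×, q [bound]: 2×, f [bound]: 1×, r [bound]: 0×, g1 [bound]: 0×, p1 [bound]: 0×, h1 [bound]: 0×, q1 [bound]: 0×, f1 [bound]: 0×, r1 [bound]: 0×, g2 [bound]: 0×, p2 [bound]: 0×, h2 [bound]: 0×
order of uses: g, q, p, f, q
typing: well-typed — term : (Q -> R) -> Q -> R
ordered: ✗ — uses contraction: q ×2; unused: h, r, g1, p1, h1, q1, f1, r1, g2, p2, h2 — weakening required
linear: ✗ — uses contraction: q ×2; unused: h, r, g1, p1, h1, q1, f1, r1, g2, p2, h2 — weakening required
affine: ✗ — uses contraction: q ×2
relevant: ✗ — unused: h, r, g1, p1, h1, q1, f1, r1, g2, p2, h2 — weakening required
unrestricted: ✓ — well-typed at (Q -> R) -> Q -> R; no restrictions here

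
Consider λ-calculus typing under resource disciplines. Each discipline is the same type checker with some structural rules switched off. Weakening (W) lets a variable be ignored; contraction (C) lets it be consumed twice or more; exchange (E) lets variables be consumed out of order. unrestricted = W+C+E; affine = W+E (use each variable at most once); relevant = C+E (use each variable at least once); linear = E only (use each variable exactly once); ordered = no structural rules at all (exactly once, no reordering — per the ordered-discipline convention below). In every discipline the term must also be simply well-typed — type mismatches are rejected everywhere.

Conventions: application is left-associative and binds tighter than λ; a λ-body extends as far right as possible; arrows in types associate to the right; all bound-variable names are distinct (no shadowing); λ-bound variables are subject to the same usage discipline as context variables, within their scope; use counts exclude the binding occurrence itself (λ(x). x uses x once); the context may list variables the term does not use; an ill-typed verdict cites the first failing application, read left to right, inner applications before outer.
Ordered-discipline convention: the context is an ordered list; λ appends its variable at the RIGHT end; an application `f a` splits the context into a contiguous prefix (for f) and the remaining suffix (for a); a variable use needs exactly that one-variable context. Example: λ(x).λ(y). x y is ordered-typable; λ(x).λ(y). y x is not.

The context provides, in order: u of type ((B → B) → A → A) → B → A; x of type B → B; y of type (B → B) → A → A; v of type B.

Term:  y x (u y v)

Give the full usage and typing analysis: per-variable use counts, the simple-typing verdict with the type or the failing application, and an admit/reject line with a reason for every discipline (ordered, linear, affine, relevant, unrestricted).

counts: u=1, x=1, y=2, v=1
order of uses: y, x, u, y, v
typing: well-typed at A
ordered ✗ (repeated use of y ×2)
linear ✗ (repeated use of y ×2)
affine ✗ (repeated use of y ×2)
relevant ✓ (u, x, y, v: all used, weakening unneeded)
unrestricted ✓ (well-typed at A; no restrictions here)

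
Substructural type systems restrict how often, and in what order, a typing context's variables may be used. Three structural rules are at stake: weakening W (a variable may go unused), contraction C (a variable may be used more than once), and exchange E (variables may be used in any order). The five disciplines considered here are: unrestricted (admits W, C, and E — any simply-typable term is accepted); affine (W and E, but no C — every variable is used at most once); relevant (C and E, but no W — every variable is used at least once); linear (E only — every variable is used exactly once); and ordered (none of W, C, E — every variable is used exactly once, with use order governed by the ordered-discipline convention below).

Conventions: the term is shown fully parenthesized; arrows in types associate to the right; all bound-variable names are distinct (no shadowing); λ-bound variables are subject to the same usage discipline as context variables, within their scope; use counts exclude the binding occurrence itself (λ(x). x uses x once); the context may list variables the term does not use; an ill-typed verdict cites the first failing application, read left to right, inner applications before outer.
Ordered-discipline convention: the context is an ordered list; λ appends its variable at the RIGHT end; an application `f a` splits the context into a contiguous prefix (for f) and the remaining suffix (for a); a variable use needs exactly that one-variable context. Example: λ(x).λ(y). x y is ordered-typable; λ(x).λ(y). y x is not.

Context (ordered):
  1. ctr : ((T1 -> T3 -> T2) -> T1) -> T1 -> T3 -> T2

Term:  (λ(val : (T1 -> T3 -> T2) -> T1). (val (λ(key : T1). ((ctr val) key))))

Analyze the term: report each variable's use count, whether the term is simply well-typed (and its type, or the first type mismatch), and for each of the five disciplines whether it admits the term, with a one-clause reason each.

counts: ctr: 1, val (λ-bound): 2, key (λ-bound): 1
uses in reading order: val, ctr, val, key
typing: well-typed at ((T1 -> T3 -> T2) -> T1) -> T1
ordered: ✗ — uses contraction: val ×2
linear: ✗ — uses contraction: val ×2
affine: ✗ — uses contraction: val ×2
relevant: ✓ — none of ctr, val, key goes unused
unrestricted: ✓ — simply typable at ((T1 -> T3 -> T2) -> T1) -> T1; W, C, E all held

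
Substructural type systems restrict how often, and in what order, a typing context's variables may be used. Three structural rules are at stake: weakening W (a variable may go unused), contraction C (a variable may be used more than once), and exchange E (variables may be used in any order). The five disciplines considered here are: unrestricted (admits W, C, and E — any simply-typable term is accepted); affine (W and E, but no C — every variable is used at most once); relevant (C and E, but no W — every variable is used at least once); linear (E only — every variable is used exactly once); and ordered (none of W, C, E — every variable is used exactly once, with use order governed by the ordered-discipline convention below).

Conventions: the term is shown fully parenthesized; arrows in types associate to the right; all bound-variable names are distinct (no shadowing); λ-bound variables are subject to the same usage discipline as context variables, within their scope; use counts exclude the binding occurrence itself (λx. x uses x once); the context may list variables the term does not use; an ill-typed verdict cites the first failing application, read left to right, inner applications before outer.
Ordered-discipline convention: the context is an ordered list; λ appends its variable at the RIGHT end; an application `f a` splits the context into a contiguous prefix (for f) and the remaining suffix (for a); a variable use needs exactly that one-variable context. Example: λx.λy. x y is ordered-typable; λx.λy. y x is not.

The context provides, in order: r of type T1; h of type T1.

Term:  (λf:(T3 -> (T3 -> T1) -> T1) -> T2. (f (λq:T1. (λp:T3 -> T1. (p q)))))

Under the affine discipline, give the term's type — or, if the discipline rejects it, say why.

not well-typed under affine — fails simple typing
usage: r: 0, h: 0, f (bound): 1, q (bound): 1, p (bound): 1
use order (left to right): f, p, q
typing: ill-typed: an application expects T3 but receives T1
all disciplines: ordered ✗ | linear ✗ | affine ✗ | relevant ✗ | unrestricted ✗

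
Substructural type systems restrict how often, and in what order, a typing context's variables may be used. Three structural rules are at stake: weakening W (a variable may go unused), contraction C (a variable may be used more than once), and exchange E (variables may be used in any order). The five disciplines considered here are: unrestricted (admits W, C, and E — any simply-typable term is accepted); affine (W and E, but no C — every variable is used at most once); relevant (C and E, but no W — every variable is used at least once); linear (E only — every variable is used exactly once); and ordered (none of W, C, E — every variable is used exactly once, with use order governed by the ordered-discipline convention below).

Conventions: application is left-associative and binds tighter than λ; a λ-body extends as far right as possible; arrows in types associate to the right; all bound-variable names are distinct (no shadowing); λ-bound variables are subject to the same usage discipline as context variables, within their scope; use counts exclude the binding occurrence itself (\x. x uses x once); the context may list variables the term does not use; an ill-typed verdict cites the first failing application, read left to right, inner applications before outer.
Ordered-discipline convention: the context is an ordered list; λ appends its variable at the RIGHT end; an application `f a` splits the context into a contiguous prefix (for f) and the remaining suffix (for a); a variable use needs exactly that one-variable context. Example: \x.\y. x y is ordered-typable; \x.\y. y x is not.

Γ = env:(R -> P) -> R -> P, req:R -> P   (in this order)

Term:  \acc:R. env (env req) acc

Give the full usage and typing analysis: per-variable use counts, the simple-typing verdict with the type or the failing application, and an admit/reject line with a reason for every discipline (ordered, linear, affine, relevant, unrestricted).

use counts: env: 2×; req: 1×; acc [bound]: 1×
uses in reading order: env, env, req, acc
typing: ✓ — R -> P
ordered: ✗ — repeated use of env ×2
linear: ✗ — repeated use of env ×2
affine: ✗ — repeated use of env ×2
relevant: ✓ — at least one use each (env, req, acc)
unrestricted: ✓ — well-typed at R -> P; no restrictions here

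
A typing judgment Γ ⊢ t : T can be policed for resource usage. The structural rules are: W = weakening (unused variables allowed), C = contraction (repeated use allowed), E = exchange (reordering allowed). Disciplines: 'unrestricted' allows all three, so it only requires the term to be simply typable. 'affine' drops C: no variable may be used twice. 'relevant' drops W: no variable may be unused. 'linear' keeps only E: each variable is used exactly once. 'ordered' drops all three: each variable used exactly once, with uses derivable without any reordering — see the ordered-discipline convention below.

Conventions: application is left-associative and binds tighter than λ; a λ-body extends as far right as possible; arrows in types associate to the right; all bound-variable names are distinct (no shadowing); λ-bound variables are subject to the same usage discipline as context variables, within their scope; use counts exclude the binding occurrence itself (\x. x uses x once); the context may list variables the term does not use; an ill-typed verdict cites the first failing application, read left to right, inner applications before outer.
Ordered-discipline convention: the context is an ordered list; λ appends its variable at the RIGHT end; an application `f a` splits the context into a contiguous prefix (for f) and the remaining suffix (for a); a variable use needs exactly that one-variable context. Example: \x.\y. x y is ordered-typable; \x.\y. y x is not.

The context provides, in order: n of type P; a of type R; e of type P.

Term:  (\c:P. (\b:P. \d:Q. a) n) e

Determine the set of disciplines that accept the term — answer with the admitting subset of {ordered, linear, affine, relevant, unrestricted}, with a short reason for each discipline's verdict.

admitted in: affine, unrestricted
variable uses: n: 1; a: 1; e: 1; c (λ-bound): 0; b (λ-bound): 0; d (λ-bound): 0
order of uses: a, n, e
typing: well-typed at Q → R
ordered: ✗, unused: c, b, d — weakening required
linear: ✗, unused: c, b, d — weakening required
affine: ✓, n, a, e, c, b, d: no repeats, contraction unneeded
relevant: ✗, unused: c, b, d — weakening required
unrestricted: ✓, type-checks (Q → R) and nothing is barred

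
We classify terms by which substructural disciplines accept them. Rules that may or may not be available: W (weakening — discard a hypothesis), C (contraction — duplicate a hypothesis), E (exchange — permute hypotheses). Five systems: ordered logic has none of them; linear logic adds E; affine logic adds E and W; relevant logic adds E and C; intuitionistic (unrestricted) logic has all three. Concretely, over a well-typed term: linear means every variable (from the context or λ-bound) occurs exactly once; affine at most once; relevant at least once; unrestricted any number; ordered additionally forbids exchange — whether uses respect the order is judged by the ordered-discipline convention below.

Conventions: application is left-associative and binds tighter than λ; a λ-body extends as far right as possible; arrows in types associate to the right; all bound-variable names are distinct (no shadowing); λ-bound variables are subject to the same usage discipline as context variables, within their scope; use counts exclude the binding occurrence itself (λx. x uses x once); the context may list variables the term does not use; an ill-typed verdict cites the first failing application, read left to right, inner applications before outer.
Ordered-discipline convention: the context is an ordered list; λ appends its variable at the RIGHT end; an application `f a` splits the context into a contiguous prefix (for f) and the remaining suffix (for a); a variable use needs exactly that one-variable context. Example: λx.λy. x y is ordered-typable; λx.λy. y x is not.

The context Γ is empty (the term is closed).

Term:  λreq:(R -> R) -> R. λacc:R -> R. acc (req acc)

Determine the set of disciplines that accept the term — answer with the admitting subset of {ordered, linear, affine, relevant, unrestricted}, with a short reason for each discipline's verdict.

accepted by: relevant, unrestricted
variable uses: req (bound) ×1, acc (bound) ×2
uses in reading order: acc, req, acc
typing: the term checks, with type ((R -> R) -> R) -> (R -> R) -> R
ordered: ✗ — repeated use of acc ×2
linear: ✗ — repeated use of acc ×2
affine: ✗ — repeated use of acc ×2
relevant: ✓ — every one of req, acc appears
unrestricted: ✓ — typability at ((R -> R) -> R) -> (R -> R) -> R is all that's needed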